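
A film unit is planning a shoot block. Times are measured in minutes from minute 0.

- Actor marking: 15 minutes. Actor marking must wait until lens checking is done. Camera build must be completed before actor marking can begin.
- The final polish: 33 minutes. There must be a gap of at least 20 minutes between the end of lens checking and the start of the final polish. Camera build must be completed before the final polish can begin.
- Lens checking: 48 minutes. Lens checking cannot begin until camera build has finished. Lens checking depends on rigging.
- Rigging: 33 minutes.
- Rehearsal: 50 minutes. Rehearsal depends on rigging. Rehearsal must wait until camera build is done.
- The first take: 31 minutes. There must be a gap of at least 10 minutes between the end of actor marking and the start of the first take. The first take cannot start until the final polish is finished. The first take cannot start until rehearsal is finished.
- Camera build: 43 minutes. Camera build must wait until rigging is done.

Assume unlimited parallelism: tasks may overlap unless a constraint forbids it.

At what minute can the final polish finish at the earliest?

177

Nothing blocks rigging, so it runs from minute 0 to minute 33.
Camera build cannot begin until rigging (finishes minute 33). It runs from minute 33 to 33 + 43 = minute 76.
For lens checking: camera build (finishes minute 76); rigging (finishes minute 33). Taking the maximum gives a start of minute 76, and it finishes at 76 + 48 = minute 124.
The final polish needs all of lens checking (finishes minute 124, plus 20-minute gap → minute 144); camera build (finishes minute 76). That puts its earliest start at minute 144; it finishes at 144 + 33 = minute 177.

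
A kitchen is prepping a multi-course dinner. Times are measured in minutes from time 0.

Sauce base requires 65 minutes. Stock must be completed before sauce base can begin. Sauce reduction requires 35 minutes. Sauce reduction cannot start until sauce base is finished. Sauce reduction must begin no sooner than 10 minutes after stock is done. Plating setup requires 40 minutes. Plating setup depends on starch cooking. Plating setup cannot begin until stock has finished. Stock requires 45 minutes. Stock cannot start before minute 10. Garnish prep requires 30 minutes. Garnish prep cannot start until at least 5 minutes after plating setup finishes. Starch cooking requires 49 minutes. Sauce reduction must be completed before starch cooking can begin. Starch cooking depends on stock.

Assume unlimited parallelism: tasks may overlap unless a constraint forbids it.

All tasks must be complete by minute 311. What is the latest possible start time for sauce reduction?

Garnish prep must finish by minute 311; it takes 30 minutes, so it must start by 311 − 30 = minute 281.
Plating setup has to be done before garnish prep (must start by minute 281, minus 5-minute gap → minute 276). That means finishing by minute 276, i.e. starting by 276 − 40 = minute 236.
Since plating setup (must start by minute 236) depends on it, starch cooking must finish by minute 236. Backing off its 49-minute duration gives a latest start of minute 187.
Sauce reduction must finish before starch cooking (must start by minute 187). With a 35-minute duration, sauce reduction must start by 187 − 35 = minute 152.

152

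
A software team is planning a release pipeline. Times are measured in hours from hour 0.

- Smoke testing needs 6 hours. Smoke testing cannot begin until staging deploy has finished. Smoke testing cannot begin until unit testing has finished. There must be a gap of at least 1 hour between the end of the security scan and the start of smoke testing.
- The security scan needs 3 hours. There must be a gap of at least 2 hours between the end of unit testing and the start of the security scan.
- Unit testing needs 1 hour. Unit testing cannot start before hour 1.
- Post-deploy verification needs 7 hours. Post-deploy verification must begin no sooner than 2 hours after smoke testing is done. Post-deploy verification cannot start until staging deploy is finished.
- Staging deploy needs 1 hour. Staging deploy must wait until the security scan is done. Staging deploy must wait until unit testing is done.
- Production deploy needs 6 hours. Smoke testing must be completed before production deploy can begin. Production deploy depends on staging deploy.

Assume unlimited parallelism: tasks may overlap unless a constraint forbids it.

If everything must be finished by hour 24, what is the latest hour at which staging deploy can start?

Production deploy has no dependents, so it just needs to finish by hour 24. Starting by 24 − 6 = hour 18 achieves that.
Post-deploy verification has no dependents, so it just needs to finish by hour 24. Starting by 24 − 7 = hour 17 achieves that.
Smoke testing feeds production deploy (must start by hour 18); post-deploy verification (must start by hour 17, minus 2-hour gap → hour 15). Taking the minimum, smoke testing must finish by hour 15 and start by 15 − 6 = hour 9.
Staging deploy has several dependents: smoke testing (must start by hour 9); production deploy (must start by hour 18); post-deploy verification (must start by hour 17). The earliest of those limits is hour 9, so staging deploy must start by 9 − 1 = hour 8.

8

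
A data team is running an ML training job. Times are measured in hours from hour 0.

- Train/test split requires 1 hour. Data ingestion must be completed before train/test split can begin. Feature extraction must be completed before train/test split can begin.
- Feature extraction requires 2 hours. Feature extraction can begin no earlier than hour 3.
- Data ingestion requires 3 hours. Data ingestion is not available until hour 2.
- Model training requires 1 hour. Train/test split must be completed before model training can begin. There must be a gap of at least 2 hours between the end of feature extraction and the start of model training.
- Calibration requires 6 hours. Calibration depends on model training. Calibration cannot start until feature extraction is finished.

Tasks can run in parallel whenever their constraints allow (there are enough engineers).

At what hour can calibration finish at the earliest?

Feature extraction cannot begin until its own release at hour 3. It runs from hour 3 to 3 + 2 = hour 5.
Data ingestion cannot begin until its own release at hour 2. It runs from hour 2 to 2 + 3 = hour 5.
Train/test split needs all of data ingestion (finishes hour 5); feature extraction (finishes hour 5). That puts its earliest start at hour 5; it finishes at 5 + 1 = hour 6.
Model training has to wait for train/test split (finishes hour 6); feature extraction (finishes hour 5, plus 2-hour gap → hour 7). The latest of these is hour 7, so model training runs hour 7 to 7 + 1 = hour 8.
Calibration cannot start until model training (finishes hour 8); feature extraction (finishes hour 5). The controlling bound is hour 8, so calibration finishes at 8 + 6 = hour 14.

14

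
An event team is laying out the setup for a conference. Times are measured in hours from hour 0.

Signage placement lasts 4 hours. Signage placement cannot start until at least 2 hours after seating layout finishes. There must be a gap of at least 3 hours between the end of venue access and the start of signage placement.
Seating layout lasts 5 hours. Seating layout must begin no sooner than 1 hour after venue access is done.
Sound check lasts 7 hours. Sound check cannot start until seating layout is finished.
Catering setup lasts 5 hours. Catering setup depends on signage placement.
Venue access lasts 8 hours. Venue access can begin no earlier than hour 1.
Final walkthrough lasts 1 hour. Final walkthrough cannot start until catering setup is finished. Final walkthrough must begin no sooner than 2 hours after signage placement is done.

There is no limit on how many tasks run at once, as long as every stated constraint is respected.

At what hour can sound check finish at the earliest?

22

Venue access cannot begin until its own release at hour 1. It runs from hour 1 to 1 + 8 = hour 9.
Seating layout cannot begin until venue access (finishes hour 9, plus 1-hour gap → hour 10). It runs from hour 10 to 10 + 5 = hour 15.
After seating layout (finishes hour 15), sound check can start at hour 15 and finishes at hour 22.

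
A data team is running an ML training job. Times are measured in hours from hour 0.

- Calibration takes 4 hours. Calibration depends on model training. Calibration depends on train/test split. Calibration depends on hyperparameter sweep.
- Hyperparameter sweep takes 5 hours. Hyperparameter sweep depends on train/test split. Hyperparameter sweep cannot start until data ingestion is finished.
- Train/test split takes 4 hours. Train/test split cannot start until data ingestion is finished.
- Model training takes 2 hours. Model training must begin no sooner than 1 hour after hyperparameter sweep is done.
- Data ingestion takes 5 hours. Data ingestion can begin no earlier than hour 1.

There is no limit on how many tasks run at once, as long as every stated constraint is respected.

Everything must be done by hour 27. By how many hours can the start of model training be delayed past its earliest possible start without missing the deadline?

Data ingestion cannot begin until its own release at hour 1. It runs from hour 1 to 1 + 5 = hour 6.
After data ingestion (finishes hour 6), train/test split can start at hour 6 and finishes at hour 10.
For hyperparameter sweep: train/test split (finishes hour 10); data ingestion (finishes hour 6). Taking the maximum gives a start of hour 10, and it finishes at 10 + 5 = hour 15.
Model training cannot begin until hyperparameter sweep (finishes hour 15, plus 1-hour gap → hour 16). It runs from hour 16 to 16 + 2 = hour 18.

Working backward from the deadline:
Calibration has no dependents, so it just needs to finish by hour 27. Starting by 27 − 4 = hour 23 achieves that.
Model training feeds into calibration (must start by hour 23); so model training must finish by hour 23 and therefore start by hour 21.
So model training can start as early as hour 16 and as late as hour 21, giving 21 − 16 = 5 hours of slack.

5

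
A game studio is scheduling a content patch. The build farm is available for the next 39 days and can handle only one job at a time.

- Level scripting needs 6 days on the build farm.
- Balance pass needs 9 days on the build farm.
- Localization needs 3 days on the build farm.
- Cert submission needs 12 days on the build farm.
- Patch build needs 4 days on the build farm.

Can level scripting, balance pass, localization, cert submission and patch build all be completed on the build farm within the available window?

Yes

Running back to back, the jobs need 6 + 9 + 3 + 12 + 4 = 34 days on the build farm.
Since 34 ≤ 39, they fit within the window.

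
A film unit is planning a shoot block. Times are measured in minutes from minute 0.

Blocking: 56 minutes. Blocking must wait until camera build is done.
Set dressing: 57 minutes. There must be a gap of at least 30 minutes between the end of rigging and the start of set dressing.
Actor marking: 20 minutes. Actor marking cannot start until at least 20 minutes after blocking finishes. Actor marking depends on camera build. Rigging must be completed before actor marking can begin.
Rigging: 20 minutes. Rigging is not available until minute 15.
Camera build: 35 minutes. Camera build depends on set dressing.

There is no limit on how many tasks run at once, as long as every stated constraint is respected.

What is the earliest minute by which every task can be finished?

253

Rigging cannot begin until its own release at minute 15. It runs from minute 15 to 15 + 20 = minute 35.
After rigging (finishes minute 35, plus 30-minute gap → minute 65), set dressing can start at minute 65 and finishes at minute 122.
Camera build waits on set dressing (finishes minute 122), so it starts at minute 122 and finishes at 122 + 35 = minute 157.
After camera build (finishes minute 157), blocking can start at minute 157 and finishes at minute 213.
Actor marking cannot start until blocking (finishes minute 213, plus 20-minute gap → minute 233); camera build (finishes minute 157); rigging (finishes minute 35). The controlling bound is minute 233, so actor marking finishes at 233 + 20 = minute 253.
All tasks are finished once the last one completes. Finish times: Rigging at 35, Set dressing at 122, Camera build at 157, Blocking at 213, Actor marking at 253. The latest is minute 253.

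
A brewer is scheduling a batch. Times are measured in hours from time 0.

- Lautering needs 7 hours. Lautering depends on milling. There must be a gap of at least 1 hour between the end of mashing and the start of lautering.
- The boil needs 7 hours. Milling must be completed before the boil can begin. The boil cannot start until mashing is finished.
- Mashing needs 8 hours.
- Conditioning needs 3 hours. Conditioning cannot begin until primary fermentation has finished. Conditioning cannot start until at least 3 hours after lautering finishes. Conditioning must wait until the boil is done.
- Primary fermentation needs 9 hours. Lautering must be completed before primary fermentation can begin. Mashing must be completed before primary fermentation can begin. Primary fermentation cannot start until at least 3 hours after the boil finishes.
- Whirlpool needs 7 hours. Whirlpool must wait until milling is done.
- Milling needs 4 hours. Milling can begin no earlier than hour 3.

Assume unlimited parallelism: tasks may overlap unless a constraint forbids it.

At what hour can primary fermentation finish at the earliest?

Nothing blocks mashing, so it runs from hour 0 to hour 8.
After its own release at hour 3, milling can start at hour 3 and finishes at hour 7.
For the boil: milling (finishes hour 7); mashing (finishes hour 8). Taking the maximum gives a start of hour 8, and it finishes at 8 + 7 = hour 15.
Lautering has to wait for milling (finishes hour 7); mashing (finishes hour 8, plus 1-hour gap → hour 9). The latest of these is hour 9, so lautering runs hour 9 to 9 + 7 = hour 16.
Primary fermentation cannot start until lautering (finishes hour 16); mashing (finishes hour 8); the boil (finishes hour 15, plus 3-hour gap → hour 18). The controlling bound is hour 18, so primary fermentation finishes at 18 + 9 = hour 27.

27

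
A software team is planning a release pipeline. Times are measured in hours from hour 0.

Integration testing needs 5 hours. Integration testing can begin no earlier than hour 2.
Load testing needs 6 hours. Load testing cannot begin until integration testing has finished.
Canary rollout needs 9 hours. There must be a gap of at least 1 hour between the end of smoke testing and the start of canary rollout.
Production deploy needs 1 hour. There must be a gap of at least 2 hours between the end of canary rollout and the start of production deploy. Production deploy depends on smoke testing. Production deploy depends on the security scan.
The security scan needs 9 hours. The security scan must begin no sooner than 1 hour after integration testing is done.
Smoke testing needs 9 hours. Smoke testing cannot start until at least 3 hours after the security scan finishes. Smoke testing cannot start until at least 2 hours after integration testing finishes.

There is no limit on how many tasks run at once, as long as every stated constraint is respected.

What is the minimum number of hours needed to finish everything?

42

Integration testing waits on its own release at hour 2, so it starts at hour 2 and finishes at 2 + 5 = hour 7.
After integration testing (finishes hour 7), load testing can start at hour 7 and finishes at hour 13.
The security scan waits on integration testing (finishes hour 7, plus 1-hour gap → hour 8), so it starts at hour 8 and finishes at 8 + 9 = hour 17.
Smoke testing has to wait for the security scan (finishes hour 17, plus 3-hour gap → hour 20); integration testing (finishes hour 7, plus 2-hour gap → hour 9). The latest of these is hour 20, so smoke testing runs hour 20 to 20 + 9 = hour 29.
Canary rollout cannot begin until smoke testing (finishes hour 29, plus 1-hour gap → hour 30). It runs from hour 30 to 30 + 9 = hour 39.
Production deploy has to wait for canary rollout (finishes hour 39, plus 2-hour gap → hour 41); smoke testing (finishes hour 29); the security scan (finishes hour 17). The latest of these is hour 41, so production deploy runs hour 41 to 41 + 1 = hour 42.
All tasks are finished once the last one completes. Finish times: Integration testing at 7, The security scan at 17, Smoke testing at 29, Canary rollout at 39, Load testing at 13, Production deploy at 42. The latest is hour 42.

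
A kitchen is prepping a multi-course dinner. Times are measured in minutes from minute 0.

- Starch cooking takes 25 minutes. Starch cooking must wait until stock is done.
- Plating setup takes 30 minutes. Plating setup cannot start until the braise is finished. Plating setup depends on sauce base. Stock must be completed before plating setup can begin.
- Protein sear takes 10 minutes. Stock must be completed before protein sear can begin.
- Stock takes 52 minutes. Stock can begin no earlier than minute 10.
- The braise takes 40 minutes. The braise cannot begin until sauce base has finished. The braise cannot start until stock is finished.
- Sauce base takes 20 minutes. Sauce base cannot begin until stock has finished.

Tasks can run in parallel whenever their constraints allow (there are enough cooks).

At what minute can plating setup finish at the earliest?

152

Stock cannot begin until its own release at minute 10. It runs from minute 10 to 10 + 52 = minute 62.
After stock (finishes minute 62), sauce base can start at minute 62 and finishes at minute 82.
The braise needs all of sauce base (finishes minute 82); stock (finishes minute 62). That puts its earliest start at minute 82; it finishes at 82 + 40 = minute 122.
Plating setup has to wait for the braise (finishes minute 122); sauce base (finishes minute 82); stock (finishes minute 62). The latest of these is minute 122, so plating setup runs minute 122 to 122 + 30 = minute 152.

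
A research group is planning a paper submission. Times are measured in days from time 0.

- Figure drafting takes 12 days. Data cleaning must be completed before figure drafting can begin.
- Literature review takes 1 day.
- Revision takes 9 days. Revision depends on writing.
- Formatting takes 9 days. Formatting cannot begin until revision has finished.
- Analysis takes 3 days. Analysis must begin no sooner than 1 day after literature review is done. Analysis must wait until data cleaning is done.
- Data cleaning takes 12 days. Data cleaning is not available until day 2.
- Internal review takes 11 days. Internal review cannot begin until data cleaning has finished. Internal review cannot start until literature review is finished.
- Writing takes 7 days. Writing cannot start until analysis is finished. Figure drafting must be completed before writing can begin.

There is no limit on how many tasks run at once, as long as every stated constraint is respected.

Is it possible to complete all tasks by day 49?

No

Data cleaning cannot begin until its own release at day 2. It runs from day 2 to 2 + 12 = day 14.
Figure drafting waits on data cleaning (finishes day 14), so it starts at day 14 and finishes at 14 + 12 = day 26.
Nothing blocks literature review, so it runs from day 0 to day 1.
Internal review has to wait for data cleaning (finishes day 14); literature review (finishes day 1). The latest of these is day 14, so internal review runs day 14 to 14 + 11 = day 25.
Analysis has to wait for literature review (finishes day 1, plus 1-day gap → day 2); data cleaning (finishes day 14). The latest of these is day 14, so analysis runs day 14 to 14 + 3 = day 17.
For writing: analysis (finishes day 17); figure drafting (finishes day 26). Taking the maximum gives a start of day 26, and it finishes at 26 + 7 = day 33.
Revision cannot begin until writing (finishes day 33). It runs from day 33 to 33 + 9 = day 42.
Formatting cannot begin until revision (finishes day 42). It runs from day 42 to 42 + 9 = day 51.
The earliest everything can be done is day 51, which is after the deadline of 49, so it is not possible.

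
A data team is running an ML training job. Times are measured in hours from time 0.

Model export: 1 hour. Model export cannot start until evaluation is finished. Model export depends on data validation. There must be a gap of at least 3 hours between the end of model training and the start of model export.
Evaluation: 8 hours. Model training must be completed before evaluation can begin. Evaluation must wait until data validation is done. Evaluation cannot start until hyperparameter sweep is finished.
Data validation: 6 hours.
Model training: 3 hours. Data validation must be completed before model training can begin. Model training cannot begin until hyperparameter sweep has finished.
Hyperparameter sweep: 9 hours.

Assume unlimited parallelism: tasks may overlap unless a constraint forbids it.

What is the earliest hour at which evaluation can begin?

12

Hyperparameter sweep can start immediately at hour 0; it finishes at hour 9.
Data validation can start immediately at hour 0; it finishes at hour 6.
Model training cannot start until data validation (finishes hour 6); hyperparameter sweep (finishes hour 9). The controlling bound is hour 9, so model training finishes at 9 + 3 = hour 12.
Evaluation waits on model training (finishes hour 12); data validation (finishes hour 6); hyperparameter sweep (finishes hour 9). The latest of these is hour 12, which is the earliest evaluation can start.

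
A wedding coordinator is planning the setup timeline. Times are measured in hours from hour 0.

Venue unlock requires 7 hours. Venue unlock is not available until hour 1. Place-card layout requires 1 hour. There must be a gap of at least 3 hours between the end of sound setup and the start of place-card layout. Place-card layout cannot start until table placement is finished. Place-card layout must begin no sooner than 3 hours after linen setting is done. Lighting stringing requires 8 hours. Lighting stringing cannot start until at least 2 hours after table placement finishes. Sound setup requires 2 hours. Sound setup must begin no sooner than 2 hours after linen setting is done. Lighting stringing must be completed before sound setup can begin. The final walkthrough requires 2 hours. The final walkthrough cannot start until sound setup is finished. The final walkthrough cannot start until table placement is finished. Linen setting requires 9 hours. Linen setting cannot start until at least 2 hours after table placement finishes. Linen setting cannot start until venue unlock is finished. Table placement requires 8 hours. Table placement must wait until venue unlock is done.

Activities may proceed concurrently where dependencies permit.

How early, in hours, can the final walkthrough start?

After its own release at hour 1, venue unlock can start at hour 1 and finishes at hour 8.
After venue unlock (finishes hour 8), table placement can start at hour 8 and finishes at hour 16.
After table placement (finishes hour 16, plus 2-hour gap → hour 18), lighting stringing can start at hour 18 and finishes at hour 26.
Linen setting cannot start until table placement (finishes hour 16, plus 2-hour gap → hour 18); venue unlock (finishes hour 8). The controlling bound is hour 18, so linen setting finishes at 18 + 9 = hour 27.
For sound setup: linen setting (finishes hour 27, plus 2-hour gap → hour 29); lighting stringing (finishes hour 26). Taking the maximum gives a start of hour 29, and it finishes at 29 + 2 = hour 31.
The final walkthrough waits on sound setup (finishes hour 31); table placement (finishes hour 16). The latest of these is hour 31, which is the earliest the final walkthrough can start.

31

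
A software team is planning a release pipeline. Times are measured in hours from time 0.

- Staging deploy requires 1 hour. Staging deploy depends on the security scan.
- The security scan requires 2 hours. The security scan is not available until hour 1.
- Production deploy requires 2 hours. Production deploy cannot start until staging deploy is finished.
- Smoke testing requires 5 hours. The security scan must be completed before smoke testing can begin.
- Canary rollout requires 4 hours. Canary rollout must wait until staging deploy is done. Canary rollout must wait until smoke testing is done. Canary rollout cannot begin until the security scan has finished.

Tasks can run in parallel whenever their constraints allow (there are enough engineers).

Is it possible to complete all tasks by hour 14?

Yes

The security scan cannot begin until its own release at hour 1. It runs from hour 1 to 1 + 2 = hour 3.
Smoke testing cannot begin until the security scan (finishes hour 3). It runs from hour 3 to 3 + 5 = hour 8.
Staging deploy cannot begin until the security scan (finishes hour 3). It runs from hour 3 to 3 + 1 = hour 4.
After staging deploy (finishes hour 4), production deploy can start at hour 4 and finishes at hour 6.
Canary rollout cannot start until staging deploy (finishes hour 4); smoke testing (finishes hour 8); the security scan (finishes hour 3). The controlling bound is hour 8, so canary rollout finishes at 8 + 4 = hour 12.
Every task is finished by hour 12, which is no later than the deadline of 14, so the schedule is feasible.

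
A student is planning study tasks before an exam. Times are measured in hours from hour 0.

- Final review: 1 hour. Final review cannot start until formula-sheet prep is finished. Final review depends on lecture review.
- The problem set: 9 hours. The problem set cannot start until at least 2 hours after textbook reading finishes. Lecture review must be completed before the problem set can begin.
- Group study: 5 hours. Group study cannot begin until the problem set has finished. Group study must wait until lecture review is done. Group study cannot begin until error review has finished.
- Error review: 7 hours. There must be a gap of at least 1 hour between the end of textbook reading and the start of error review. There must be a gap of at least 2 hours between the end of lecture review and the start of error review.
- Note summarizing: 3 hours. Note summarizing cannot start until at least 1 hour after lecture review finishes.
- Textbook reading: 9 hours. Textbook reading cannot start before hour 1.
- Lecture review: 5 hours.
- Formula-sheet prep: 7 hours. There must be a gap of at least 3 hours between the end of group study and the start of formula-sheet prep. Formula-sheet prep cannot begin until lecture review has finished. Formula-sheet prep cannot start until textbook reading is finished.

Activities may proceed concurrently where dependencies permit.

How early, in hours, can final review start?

36

Nothing blocks lecture review, so it runs from hour 0 to hour 5.
After its own release at hour 1, textbook reading can start at hour 1 and finishes at hour 10.
Error review needs all of textbook reading (finishes hour 10, plus 1-hour gap → hour 11); lecture review (finishes hour 5, plus 2-hour gap → hour 7). That puts its earliest start at hour 11; it finishes at 11 + 7 = hour 18.
The problem set has to wait for textbook reading (finishes hour 10, plus 2-hour gap → hour 12); lecture review (finishes hour 5). The latest of these is hour 12, so the problem set runs hour 12 to 12 + 9 = hour 21.
For group study: the problem set (finishes hour 21); lecture review (finishes hour 5); error review (finishes hour 18). Taking the maximum gives a start of hour 21, and it finishes at 21 + 5 = hour 26.
Formula-sheet prep has to wait for group study (finishes hour 26, plus 3-hour gap → hour 29); lecture review (finishes hour 5); textbook reading (finishes hour 10). The latest of these is hour 29, so formula-sheet prep runs hour 29 to 29 + 7 = hour 36.
Final review waits on formula-sheet prep (finishes hour 36); lecture review (finishes hour 5). The latest of these is hour 36, which is the earliest final review can start.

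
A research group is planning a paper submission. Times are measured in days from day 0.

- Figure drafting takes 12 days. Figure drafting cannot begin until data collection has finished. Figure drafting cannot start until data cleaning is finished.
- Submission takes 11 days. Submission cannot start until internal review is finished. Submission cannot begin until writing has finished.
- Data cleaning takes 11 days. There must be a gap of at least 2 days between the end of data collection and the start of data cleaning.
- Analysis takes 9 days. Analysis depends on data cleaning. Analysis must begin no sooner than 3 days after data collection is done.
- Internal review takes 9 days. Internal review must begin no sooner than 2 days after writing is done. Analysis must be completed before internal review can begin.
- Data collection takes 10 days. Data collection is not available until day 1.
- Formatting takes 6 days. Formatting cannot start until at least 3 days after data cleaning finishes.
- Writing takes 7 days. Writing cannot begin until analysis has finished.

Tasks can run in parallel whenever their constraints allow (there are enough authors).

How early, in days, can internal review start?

Data collection waits on its own release at day 1, so it starts at day 1 and finishes at 1 + 10 = day 11.
Data cleaning cannot begin until data collection (finishes day 11, plus 2-day gap → day 13). It runs from day 13 to 13 + 11 = day 24.
Analysis cannot start until data cleaning (finishes day 24); data collection (finishes day 11, plus 3-day gap → day 14). The controlling bound is day 24, so analysis finishes at 24 + 9 = day 33.
After analysis (finishes day 33), writing can start at day 33 and finishes at day 40.
Internal review waits on writing (finishes day 40, plus 2-day gap → day 42); analysis (finishes day 33). The latest of these is day 42, which is the earliest internal review can start.

42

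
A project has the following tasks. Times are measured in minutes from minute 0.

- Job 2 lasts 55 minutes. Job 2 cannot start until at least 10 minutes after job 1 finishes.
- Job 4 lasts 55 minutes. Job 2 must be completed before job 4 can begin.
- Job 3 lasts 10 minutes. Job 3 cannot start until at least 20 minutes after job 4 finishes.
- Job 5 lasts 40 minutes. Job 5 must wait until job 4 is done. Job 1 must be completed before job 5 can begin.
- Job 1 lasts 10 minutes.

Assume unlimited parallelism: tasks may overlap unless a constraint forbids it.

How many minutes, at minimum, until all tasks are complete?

170

Nothing blocks job 1, so it runs from minute 0 to minute 10.
Job 2 cannot begin until job 1 (finishes minute 10, plus 10-minute gap → minute 20). It runs from minute 20 to 20 + 55 = minute 75.
After job 2 (finishes minute 75), job 4 can start at minute 75 and finishes at minute 130.
For job 5: job 4 (finishes minute 130); job 1 (finishes minute 10). Taking the maximum gives a start of minute 130, and it finishes at 130 + 40 = minute 170.
Job 3 cannot begin until job 4 (finishes minute 130, plus 20-minute gap → minute 150). It runs from minute 150 to 150 + 10 = minute 160.
All tasks are finished once the last one completes. Finish times: Job 1 at 10, Job 2 at 75, Job 3 at 160, Job 4 at 130, Job 5 at 170. The latest is minute 170.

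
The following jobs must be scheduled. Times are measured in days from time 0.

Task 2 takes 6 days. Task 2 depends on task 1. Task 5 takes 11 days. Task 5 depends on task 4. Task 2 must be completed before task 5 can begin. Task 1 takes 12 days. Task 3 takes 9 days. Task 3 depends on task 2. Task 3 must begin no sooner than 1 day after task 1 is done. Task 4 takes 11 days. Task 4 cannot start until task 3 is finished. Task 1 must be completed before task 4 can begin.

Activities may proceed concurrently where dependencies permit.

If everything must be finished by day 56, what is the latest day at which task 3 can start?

To finish by day 56, task 5 (duration 11) must start no later than day 45.
Task 4 feeds into task 5 (must start by day 45); so task 4 must finish by day 45 and therefore start by day 34.
Task 3 feeds into task 4 (must start by day 34); so task 3 must finish by day 34 and therefore start by day 25.

25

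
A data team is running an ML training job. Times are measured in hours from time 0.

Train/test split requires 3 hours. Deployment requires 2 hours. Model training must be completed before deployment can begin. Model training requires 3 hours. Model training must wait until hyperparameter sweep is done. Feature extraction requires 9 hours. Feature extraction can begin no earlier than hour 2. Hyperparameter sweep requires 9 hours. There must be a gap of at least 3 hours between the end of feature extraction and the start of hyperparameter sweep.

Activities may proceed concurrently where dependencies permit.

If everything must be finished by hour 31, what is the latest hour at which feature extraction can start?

5

Deployment must finish by hour 31; it takes 2 hours, so it must start by 31 − 2 = hour 29.
Model training feeds into deployment (must start by hour 29); so model training must finish by hour 29 and therefore start by hour 26.
Hyperparameter sweep must finish before model training (must start by hour 26). With a 9-hour duration, hyperparameter sweep must start by 26 − 9 = hour 17.
Feature extraction has to be done before hyperparameter sweep (must start by hour 17, minus 3-hour gap → hour 14). That means finishing by hour 14, i.e. starting by 14 − 9 = hour 5.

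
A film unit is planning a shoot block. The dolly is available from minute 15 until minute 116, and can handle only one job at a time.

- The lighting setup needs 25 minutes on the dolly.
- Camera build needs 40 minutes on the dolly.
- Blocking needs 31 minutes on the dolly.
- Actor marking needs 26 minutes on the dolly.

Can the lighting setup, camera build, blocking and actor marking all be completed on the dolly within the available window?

No

The dolly window is 116 − 15 = 101 minutes.
Running back to back, the jobs need 25 + 40 + 31 + 26 = 122 minutes on the dolly.
Since 122 > 101, they cannot all fit.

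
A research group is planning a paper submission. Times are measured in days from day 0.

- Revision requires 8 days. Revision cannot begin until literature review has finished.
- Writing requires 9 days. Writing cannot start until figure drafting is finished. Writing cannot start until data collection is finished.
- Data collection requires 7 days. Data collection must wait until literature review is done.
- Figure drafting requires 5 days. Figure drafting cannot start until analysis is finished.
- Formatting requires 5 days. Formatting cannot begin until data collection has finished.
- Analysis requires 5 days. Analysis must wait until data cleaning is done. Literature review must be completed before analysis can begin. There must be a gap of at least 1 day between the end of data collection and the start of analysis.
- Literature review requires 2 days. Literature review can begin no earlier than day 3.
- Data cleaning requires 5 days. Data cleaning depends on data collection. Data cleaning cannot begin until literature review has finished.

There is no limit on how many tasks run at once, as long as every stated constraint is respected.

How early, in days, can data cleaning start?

12

Literature review cannot begin until its own release at day 3. It runs from day 3 to 3 + 2 = day 5.
Data collection cannot begin until literature review (finishes day 5). It runs from day 5 to 5 + 7 = day 12.
Data cleaning waits on data collection (finishes day 12); literature review (finishes day 5). The latest of these is day 12, which is the earliest data cleaning can start.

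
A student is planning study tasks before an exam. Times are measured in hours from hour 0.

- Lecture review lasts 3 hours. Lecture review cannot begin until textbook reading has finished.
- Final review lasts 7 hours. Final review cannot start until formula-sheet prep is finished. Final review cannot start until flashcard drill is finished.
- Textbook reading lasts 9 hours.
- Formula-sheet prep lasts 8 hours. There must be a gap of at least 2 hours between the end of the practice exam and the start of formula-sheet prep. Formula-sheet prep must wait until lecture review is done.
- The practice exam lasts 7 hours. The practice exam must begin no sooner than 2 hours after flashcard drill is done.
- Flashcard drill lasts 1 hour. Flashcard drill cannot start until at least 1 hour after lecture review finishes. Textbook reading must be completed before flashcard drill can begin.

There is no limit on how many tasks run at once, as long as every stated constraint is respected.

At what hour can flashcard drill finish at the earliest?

14

Nothing blocks textbook reading, so it runs from hour 0 to hour 9.
After textbook reading (finishes hour 9), lecture review can start at hour 9 and finishes at hour 12.
Flashcard drill has to wait for lecture review (finishes hour 12, plus 1-hour gap → hour 13); textbook reading (finishes hour 9). The latest of these is hour 13, so flashcard drill runs hour 13 to 13 + 1 = hour 14.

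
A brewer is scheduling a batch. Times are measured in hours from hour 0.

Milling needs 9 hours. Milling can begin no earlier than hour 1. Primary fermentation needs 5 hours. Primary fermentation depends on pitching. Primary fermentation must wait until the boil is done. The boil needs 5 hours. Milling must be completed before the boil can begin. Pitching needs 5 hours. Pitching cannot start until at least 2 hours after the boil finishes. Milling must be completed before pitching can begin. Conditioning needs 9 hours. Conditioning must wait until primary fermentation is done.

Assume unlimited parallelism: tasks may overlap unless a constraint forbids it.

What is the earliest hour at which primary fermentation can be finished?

Milling waits on its own release at hour 1, so it starts at hour 1 and finishes at 1 + 9 = hour 10.
After milling (finishes hour 10), the boil can start at hour 10 and finishes at hour 15.
Pitching cannot start until the boil (finishes hour 15, plus 2-hour gap → hour 17); milling (finishes hour 10). The controlling bound is hour 17, so pitching finishes at 17 + 5 = hour 22.
Primary fermentation cannot start until pitching (finishes hour 22); the boil (finishes hour 15). The controlling bound is hour 22, so primary fermentation finishes at 22 + 5 = hour 27.

27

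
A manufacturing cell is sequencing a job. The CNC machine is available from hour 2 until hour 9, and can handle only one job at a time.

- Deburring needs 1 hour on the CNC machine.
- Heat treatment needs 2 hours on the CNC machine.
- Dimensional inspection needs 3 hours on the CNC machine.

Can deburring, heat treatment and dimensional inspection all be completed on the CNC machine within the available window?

Yes

The CNC machine window is 9 − 2 = 7 hours.
Running back to back, the jobs need 1 + 2 + 3 = 6 hours on the CNC machine.
Since 6 ≤ 7, they fit within the window.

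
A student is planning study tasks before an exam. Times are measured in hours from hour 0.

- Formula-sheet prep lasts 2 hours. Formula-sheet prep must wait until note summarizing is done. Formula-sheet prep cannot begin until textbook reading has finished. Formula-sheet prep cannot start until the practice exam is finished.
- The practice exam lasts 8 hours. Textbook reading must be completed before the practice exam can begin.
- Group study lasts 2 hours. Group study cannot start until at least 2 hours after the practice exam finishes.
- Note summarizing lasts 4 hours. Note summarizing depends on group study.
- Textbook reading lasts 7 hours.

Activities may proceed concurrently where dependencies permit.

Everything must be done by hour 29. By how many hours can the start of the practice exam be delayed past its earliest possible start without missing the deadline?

4

Textbook reading can start immediately at hour 0; it finishes at hour 7.
After textbook reading (finishes hour 7), the practice exam can start at hour 7 and finishes at hour 15.

Working backward from the deadline:
Nothing follows formula-sheet prep; the deadline of hour 29 is its only limit. It must start by 29 − 2 = hour 27.
Since formula-sheet prep (must start by hour 27) depends on it, note summarizing must finish by hour 27. Backing off its 4-hour duration gives a latest start of hour 23.
Group study must finish before note summarizing (must start by hour 23). With a 2-hour duration, group study must start by 23 − 2 = hour 21.
The practice exam must finish in time for group study (must start by hour 21, minus 2-hour gap → hour 19); formula-sheet prep (must start by hour 27). The tightest is hour 19, so the practice exam must start by 19 − 8 = hour 11.
So the practice exam can start as early as hour 7 and as late as hour 11, giving 11 − 7 = 4 hours of slack.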